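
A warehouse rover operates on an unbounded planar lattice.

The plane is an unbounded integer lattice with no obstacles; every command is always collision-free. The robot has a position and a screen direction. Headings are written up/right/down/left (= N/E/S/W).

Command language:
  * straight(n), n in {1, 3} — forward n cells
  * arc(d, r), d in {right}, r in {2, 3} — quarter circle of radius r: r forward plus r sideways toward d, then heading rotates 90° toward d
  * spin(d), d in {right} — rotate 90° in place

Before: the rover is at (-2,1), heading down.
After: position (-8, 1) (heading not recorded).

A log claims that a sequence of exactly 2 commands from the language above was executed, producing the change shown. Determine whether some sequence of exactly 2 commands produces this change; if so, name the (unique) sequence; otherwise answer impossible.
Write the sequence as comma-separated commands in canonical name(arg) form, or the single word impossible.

start: at (-2,1), heading down
1. arc(right, 3) → at (-5,-2), heading left
2. arc(right, 3) → at (-8,1), heading up
all 25 alternatives checked — unique.

arc(right, 3), arc(right, 3)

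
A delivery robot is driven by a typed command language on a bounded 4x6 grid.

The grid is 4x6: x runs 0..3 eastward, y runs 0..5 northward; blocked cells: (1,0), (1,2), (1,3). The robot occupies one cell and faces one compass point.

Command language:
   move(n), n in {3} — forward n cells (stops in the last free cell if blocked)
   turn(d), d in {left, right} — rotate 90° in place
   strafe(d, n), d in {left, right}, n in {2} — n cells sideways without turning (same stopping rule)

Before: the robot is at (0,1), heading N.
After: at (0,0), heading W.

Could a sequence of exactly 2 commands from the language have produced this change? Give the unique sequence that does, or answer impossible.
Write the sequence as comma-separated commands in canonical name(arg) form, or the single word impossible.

turn(left), strafe(left, 2)

key: cell and facing (now W) both changed — the 2 commands mix motion and turning
start: at (0,1), heading N
step 1 (turn(left)): at (0,1), heading W
step 2 (strafe(left, 2)): at (0,0), heading W
uniquely the one of 25 2-step routes that fits.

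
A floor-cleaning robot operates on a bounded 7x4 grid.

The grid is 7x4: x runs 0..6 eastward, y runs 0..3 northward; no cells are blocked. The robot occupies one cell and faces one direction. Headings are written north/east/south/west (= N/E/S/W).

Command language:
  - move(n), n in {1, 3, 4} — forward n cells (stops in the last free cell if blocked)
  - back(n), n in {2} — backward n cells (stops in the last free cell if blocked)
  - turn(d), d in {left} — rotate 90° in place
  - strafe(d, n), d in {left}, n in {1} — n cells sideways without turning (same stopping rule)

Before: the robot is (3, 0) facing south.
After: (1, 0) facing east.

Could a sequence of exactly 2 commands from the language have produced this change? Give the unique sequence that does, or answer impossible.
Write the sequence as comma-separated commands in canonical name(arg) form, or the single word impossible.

key: order matters: swapping turn(left) and back(2) lands elsewhere
start: (3, 0) facing south
step 1 (turn(left)): (3, 0) facing east
step 2 (back(2)): (1, 0) facing east
all 36 alternatives checked — unique.

turn(left), back(2)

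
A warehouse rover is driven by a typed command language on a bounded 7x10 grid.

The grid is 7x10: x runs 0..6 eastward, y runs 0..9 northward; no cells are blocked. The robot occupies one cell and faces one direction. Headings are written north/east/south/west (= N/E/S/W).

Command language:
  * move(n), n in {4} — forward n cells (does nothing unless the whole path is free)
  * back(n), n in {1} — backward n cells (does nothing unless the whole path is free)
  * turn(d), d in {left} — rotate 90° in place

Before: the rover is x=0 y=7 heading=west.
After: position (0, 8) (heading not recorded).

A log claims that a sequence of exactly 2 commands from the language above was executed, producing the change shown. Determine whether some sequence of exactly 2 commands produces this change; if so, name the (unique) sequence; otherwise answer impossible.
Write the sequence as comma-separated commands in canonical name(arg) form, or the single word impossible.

key: running back(1) before turn(left) would end elsewhere — order is forced
t0: x=0 y=7 heading=west
step 1 (turn(left)): x=0 y=7 heading=south
step 2 (back(1)): x=0 y=8 heading=south
uniquely the one of 9 2-step routes that fits.

turn(left), back(1)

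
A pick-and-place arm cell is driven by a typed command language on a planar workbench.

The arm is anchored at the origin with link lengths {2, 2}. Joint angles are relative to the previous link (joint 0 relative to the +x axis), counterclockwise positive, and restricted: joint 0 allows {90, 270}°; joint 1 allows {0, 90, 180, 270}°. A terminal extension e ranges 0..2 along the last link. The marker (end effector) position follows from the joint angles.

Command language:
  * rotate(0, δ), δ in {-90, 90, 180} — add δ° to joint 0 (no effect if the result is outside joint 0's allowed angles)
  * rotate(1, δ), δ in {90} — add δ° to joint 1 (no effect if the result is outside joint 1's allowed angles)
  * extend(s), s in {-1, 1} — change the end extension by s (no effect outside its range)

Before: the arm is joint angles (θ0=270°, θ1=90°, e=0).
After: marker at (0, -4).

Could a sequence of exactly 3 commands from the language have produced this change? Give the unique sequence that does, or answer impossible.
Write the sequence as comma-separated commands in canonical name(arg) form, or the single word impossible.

start: joint angles (θ0=270°, θ1=90°, e=0)
step 1 (rotate(1, 90)): joint angles (θ0=270°, θ1=180°, e=0)
step 2 (rotate(1, 90)): joint angles (θ0=270°, θ1=270°, e=0)
step 3 (rotate(1, 90)): joint angles (θ0=270°, θ1=0°, e=0)
all 216 alternatives checked — unique.

rotate(1, 90), rotate(1, 90), rotate(1, 90)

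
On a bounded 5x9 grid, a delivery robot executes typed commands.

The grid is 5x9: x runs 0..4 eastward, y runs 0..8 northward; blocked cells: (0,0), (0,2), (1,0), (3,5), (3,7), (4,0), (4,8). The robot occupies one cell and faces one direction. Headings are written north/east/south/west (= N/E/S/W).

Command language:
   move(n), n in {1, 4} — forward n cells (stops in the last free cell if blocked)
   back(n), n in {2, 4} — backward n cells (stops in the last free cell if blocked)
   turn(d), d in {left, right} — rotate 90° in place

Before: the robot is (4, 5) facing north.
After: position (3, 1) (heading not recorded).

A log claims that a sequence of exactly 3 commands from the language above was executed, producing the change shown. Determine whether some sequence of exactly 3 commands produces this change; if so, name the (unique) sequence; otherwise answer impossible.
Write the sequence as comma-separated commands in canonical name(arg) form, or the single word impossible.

key: running move(1) before back(4) would end elsewhere — order is forced
from: (4, 5) facing north
t=1 back(4) ⇒ (4, 1) facing north
t=2 turn(left) ⇒ (4, 1) facing west
t=3 move(1) ⇒ (3, 1) facing west
all 216 alternatives checked — unique.

back(4), turn(left), move(1)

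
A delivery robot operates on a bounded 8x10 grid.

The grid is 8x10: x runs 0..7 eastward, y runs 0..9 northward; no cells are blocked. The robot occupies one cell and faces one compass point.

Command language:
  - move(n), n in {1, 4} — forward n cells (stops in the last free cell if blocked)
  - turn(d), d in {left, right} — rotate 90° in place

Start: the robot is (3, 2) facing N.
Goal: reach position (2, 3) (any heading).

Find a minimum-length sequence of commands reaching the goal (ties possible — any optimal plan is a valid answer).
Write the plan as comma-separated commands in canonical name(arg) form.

initial: (3, 2) facing N
1. move(1) → (3, 3) facing N
2. turn(left) → (3, 3) facing W
3. move(1) → (2, 3) facing W
nothing shorter than 3 reaches the goal.

move(1), turn(left), move(1)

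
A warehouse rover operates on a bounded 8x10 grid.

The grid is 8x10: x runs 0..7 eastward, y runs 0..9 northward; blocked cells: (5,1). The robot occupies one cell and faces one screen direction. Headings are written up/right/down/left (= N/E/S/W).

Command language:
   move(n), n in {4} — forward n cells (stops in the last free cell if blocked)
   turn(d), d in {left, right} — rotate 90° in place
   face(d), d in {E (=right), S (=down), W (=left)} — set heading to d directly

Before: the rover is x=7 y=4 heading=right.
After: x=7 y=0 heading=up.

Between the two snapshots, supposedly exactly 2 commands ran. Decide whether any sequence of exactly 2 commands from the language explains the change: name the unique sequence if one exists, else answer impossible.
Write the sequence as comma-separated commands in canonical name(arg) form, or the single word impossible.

no 2-step route produces this change.

impossible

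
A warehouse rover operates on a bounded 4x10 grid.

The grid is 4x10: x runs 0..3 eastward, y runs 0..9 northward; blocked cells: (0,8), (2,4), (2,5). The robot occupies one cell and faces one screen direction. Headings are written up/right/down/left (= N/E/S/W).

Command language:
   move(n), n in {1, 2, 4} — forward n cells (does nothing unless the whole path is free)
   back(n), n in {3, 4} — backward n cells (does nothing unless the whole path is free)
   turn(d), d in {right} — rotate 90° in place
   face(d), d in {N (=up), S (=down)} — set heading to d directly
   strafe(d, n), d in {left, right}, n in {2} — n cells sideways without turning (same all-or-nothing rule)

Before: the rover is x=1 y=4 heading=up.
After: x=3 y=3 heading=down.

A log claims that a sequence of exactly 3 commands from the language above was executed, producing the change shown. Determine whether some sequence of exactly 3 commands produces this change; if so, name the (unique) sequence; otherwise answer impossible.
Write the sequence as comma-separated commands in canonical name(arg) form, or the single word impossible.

face(S), move(1), strafe(left, 2)

key: position moved to (3,3) AND the heading swung to S — translation plus rotation needed
start: x=1 y=4 heading=up
1. face(S) → x=1 y=4 heading=down
2. move(1) → x=1 y=3 heading=down
3. strafe(left, 2) → x=3 y=3 heading=down
no rival 3-sequence matches.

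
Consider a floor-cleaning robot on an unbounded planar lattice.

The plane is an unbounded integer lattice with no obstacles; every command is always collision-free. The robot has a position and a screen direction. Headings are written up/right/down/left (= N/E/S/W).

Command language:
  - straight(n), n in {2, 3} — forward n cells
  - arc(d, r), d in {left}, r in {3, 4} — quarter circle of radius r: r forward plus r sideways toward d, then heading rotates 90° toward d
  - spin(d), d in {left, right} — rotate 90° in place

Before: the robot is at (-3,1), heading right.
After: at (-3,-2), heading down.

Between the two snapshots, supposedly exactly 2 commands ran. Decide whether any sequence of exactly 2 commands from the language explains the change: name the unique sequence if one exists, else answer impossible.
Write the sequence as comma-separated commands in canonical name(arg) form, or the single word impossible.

spin(right), straight(3)

key: order matters: swapping spin(right) and straight(3) lands elsewhere
t0: at (-3,1), heading right
t=1 spin(right) ⇒ at (-3,1), heading down
t=2 straight(3) ⇒ at (-3,-2), heading down
no rival 2-sequence matches.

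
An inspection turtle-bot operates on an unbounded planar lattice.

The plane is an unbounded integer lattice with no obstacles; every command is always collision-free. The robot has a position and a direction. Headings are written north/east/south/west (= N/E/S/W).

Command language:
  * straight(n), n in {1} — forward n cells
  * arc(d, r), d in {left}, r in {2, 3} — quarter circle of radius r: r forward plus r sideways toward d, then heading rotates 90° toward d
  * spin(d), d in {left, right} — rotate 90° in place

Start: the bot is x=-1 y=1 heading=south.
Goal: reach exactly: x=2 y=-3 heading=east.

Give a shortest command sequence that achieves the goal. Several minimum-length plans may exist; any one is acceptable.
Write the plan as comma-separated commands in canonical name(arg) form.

straight(1), arc(left, 3)

t0: x=-1 y=1 heading=south
t=1 straight(1) ⇒ x=-1 y=0 heading=south
t=2 arc(left, 3) ⇒ x=2 y=-3 heading=east
no 1-step plan works, so 2 is optimal.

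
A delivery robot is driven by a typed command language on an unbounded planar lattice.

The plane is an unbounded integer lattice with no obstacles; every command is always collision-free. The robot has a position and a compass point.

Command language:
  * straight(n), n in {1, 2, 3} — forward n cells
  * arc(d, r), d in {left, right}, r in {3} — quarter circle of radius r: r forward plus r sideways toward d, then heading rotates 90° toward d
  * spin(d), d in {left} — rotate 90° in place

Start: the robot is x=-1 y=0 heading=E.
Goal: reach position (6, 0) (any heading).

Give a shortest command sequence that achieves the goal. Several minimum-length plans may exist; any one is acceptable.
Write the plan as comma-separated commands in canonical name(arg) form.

straight(2), straight(2), straight(3)

begin: x=-1 y=0 heading=E
step 1 (straight(2)): x=1 y=0 heading=E
step 2 (straight(2)): x=3 y=0 heading=E
step 3 (straight(3)): x=6 y=0 heading=E
shorter routes all fall short; 3 is best.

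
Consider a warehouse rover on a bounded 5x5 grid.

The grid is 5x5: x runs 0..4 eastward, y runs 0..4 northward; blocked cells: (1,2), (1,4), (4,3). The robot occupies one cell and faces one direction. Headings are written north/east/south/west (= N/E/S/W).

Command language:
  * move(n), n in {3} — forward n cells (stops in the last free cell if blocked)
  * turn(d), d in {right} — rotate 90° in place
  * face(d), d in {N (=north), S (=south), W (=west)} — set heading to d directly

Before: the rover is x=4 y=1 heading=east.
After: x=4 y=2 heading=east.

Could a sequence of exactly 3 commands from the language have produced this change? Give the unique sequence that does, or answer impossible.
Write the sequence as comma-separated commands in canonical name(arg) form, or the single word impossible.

face(N), move(3), turn(right)

key: still facing E at the end — net rotation zero over 3 steps
start: x=4 y=1 heading=east
step 1 (face(N)): x=4 y=1 heading=north
step 2 (move(3)): x=4 y=2 heading=north
step 3 (turn(right)): x=4 y=2 heading=east
all 125 alternatives checked — unique.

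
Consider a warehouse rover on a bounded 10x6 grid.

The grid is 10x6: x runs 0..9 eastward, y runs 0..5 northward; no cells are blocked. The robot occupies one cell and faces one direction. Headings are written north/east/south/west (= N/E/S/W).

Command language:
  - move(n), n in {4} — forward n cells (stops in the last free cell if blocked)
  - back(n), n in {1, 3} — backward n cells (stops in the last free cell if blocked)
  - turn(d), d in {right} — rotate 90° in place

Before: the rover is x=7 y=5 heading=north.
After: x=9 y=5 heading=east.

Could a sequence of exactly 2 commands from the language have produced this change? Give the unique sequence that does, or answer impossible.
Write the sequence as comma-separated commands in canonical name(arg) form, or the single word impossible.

key: move(4) runs into the grid edge before its full distance
begin: x=7 y=5 heading=north
1. turn(right) → x=7 y=5 heading=east
2. move(4) → x=9 y=5 heading=east
no rival 2-sequence matches.

turn(right), move(4)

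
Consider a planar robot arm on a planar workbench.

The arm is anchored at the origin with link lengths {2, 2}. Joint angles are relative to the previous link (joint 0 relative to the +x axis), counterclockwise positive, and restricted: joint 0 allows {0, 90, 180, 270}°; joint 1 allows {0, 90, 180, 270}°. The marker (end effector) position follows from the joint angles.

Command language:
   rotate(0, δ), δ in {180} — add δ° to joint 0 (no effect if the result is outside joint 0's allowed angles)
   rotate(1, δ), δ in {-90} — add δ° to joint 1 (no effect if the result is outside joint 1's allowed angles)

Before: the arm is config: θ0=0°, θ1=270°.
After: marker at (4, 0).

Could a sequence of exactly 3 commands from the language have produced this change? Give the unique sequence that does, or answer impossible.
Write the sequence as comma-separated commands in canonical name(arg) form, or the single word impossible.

rotate(1, -90), rotate(1, -90), rotate(1, -90)

from: config: θ0=0°, θ1=270°
1. rotate(1, -90) → config: θ0=0°, θ1=180°
2. rotate(1, -90) → config: θ0=0°, θ1=90°
3. rotate(1, -90) → config: θ0=0°, θ1=0°
no other 3-command option fits: unique.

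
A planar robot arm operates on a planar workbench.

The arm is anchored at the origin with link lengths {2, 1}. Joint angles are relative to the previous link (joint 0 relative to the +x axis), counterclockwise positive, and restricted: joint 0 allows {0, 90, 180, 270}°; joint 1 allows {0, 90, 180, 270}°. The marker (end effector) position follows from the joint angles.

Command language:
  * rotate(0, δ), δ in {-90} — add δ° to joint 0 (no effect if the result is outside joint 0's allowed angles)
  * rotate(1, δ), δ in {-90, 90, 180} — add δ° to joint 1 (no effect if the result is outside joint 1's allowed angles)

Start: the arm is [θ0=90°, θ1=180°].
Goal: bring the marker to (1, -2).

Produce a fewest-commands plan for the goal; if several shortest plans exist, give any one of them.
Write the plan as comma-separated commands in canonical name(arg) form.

initial: [θ0=90°, θ1=180°]
[1] after rotate(0, -90): [θ0=0°, θ1=180°]
[2] after rotate(0, -90): [θ0=270°, θ1=180°]
[3] after rotate(1, -90): [θ0=270°, θ1=90°]
no 2-step plan works, so 3 is optimal.

rotate(0, -90), rotate(0, -90), rotate(1, -90)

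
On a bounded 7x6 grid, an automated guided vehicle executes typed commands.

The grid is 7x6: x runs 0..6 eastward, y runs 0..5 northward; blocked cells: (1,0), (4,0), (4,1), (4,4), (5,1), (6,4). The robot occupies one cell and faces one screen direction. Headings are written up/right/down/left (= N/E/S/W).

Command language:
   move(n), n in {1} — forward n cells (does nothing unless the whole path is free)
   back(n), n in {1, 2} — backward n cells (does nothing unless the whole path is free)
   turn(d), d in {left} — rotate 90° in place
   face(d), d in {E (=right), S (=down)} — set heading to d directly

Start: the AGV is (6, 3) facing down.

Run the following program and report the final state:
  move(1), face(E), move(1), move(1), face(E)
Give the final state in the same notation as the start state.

(6, 2) facing right

from: (6, 3) facing down
t=1 move(1) ⇒ (6, 2) facing down
t=2 face(E) ⇒ (6, 2) facing right
t=3 move(1) ⇒ (6, 2) facing right
t=4 move(1) ⇒ (6, 2) facing right
t=5 face(E) ⇒ (6, 2) facing right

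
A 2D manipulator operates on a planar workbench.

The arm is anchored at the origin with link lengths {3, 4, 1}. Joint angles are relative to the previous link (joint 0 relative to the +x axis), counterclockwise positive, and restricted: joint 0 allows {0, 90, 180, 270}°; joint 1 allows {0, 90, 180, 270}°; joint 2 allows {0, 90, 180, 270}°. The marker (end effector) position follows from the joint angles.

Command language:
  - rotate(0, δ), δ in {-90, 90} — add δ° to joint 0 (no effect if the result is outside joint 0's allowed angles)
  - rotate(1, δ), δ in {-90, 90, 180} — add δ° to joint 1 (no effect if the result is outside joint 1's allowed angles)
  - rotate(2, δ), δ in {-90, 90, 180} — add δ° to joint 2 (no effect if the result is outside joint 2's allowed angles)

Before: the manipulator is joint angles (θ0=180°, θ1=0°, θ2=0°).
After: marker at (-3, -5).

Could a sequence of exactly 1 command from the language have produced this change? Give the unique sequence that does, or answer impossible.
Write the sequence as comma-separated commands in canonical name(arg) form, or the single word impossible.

rotate(1, 90)

begin: joint angles (θ0=180°, θ1=0°, θ2=0°)
[1] after rotate(1, 90): joint angles (θ0=180°, θ1=90°, θ2=0°)
uniquely the one of 8 1-step routes that fits.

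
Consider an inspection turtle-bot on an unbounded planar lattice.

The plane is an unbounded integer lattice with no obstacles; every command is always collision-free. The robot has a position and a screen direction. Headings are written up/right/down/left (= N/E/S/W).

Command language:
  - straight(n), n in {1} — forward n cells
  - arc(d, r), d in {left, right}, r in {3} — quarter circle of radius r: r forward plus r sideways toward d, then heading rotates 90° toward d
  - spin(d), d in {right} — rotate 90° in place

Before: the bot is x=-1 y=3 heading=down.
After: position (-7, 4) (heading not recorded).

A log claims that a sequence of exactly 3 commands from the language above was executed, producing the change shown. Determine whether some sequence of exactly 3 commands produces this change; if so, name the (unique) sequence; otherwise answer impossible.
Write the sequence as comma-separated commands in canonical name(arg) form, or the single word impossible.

key: running straight(1) before arc(right, 3) would end elsewhere — order is forced
from: x=-1 y=3 heading=down
[1] after arc(right, 3): x=-4 y=0 heading=left
[2] after arc(right, 3): x=-7 y=3 heading=up
[3] after straight(1): x=-7 y=4 heading=up
no rival 3-sequence matches.

arc(right, 3), arc(right, 3), straight(1)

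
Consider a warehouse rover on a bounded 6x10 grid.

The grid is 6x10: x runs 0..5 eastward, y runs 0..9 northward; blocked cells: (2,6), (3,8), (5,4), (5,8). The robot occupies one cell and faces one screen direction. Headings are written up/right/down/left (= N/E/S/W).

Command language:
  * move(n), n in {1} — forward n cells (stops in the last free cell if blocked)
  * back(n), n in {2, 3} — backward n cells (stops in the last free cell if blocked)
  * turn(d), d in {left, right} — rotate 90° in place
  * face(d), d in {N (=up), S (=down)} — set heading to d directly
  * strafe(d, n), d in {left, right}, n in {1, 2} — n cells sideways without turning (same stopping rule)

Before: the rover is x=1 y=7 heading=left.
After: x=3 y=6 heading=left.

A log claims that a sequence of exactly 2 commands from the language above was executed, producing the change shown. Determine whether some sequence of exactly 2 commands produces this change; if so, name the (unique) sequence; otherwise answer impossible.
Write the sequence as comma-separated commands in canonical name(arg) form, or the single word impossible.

back(2), strafe(left, 1)

key: running strafe(left, 1) before back(2) would end elsewhere — order is forced
initial: x=1 y=7 heading=left
t=1 back(2) ⇒ x=3 y=7 heading=left
t=2 strafe(left, 1) ⇒ x=3 y=6 heading=left
uniquely the one of 121 2-step routes that fits.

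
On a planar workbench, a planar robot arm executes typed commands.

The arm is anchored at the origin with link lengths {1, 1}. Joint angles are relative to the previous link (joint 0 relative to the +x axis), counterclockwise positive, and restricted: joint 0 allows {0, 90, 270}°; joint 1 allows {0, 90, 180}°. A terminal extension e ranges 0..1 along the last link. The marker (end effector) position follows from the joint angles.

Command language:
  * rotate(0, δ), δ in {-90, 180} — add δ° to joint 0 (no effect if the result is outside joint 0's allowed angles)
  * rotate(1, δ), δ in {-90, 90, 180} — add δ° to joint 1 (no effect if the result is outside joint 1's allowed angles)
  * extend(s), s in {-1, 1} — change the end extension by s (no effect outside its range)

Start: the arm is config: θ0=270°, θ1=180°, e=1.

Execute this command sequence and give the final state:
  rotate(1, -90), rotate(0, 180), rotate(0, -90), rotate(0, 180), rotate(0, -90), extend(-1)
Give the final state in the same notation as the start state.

initial: config: θ0=270°, θ1=180°, e=1
[1] after rotate(1, -90): config: θ0=270°, θ1=90°, e=1
[2] after rotate(0, 180): config: θ0=90°, θ1=90°, e=1
[3] after rotate(0, -90): config: θ0=0°, θ1=90°, e=1
[4] after rotate(0, 180): config: θ0=0°, θ1=90°, e=1
[5] after rotate(0, -90): config: θ0=270°, θ1=90°, e=1
[6] after extend(-1): config: θ0=270°, θ1=90°, e=0

config: θ0=270°, θ1=90°, e=0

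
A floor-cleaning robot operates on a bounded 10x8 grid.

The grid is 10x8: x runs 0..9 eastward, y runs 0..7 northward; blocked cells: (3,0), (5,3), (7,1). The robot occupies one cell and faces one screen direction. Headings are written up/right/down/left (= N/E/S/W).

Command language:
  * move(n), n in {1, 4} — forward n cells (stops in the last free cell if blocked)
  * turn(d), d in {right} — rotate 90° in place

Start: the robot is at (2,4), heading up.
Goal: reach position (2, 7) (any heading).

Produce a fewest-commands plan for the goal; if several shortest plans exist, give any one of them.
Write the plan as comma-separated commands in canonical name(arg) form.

move(4)

begin: at (2,4), heading up
step 1 (move(4)): at (2,7), heading up
no 0-step plan works, so 1 is optimal.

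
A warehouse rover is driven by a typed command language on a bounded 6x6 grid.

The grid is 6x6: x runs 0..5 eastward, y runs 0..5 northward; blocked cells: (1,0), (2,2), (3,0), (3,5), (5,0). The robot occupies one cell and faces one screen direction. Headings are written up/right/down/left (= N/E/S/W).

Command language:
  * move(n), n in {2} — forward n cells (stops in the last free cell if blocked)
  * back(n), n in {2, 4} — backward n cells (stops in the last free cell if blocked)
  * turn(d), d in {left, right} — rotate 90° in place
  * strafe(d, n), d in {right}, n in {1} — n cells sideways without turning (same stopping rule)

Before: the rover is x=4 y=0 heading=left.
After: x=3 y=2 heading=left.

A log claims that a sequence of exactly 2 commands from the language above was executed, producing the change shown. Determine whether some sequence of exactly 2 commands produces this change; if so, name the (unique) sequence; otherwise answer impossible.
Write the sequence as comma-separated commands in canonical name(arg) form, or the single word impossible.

impossible

all 36 sequences checked — none match.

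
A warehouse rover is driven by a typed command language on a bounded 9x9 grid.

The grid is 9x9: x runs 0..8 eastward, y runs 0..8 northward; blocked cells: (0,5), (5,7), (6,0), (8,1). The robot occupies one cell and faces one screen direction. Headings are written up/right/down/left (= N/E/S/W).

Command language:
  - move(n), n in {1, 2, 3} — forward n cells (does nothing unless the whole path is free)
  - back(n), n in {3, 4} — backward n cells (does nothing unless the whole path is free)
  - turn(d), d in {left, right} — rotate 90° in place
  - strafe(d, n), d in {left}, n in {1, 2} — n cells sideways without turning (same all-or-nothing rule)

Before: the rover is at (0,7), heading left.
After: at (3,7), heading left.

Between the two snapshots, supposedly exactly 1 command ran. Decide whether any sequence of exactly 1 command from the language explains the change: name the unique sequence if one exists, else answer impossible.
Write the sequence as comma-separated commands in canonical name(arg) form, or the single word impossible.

key: heading stays W — the single command does not turn
begin: at (0,7), heading left
1. back(3) → at (3,7), heading left
uniquely the one of 9 1-step routes that fits.

back(3)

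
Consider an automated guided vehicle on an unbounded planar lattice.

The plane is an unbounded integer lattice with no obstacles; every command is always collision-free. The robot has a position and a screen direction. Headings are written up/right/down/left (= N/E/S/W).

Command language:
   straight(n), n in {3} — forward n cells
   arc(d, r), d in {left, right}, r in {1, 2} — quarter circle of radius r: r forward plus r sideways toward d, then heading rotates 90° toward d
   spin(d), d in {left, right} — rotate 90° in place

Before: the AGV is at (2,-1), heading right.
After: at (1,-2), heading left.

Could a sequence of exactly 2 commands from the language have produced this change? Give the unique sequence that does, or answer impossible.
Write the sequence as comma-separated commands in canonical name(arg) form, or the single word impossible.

spin(right), arc(right, 1)

key: cell and facing (now W) both changed — the 2 commands mix motion and turning
initial: at (2,-1), heading right
step 1 (spin(right)): at (2,-1), heading down
step 2 (arc(right, 1)): at (1,-2), heading left
uniquely the one of 49 2-step routes that fits.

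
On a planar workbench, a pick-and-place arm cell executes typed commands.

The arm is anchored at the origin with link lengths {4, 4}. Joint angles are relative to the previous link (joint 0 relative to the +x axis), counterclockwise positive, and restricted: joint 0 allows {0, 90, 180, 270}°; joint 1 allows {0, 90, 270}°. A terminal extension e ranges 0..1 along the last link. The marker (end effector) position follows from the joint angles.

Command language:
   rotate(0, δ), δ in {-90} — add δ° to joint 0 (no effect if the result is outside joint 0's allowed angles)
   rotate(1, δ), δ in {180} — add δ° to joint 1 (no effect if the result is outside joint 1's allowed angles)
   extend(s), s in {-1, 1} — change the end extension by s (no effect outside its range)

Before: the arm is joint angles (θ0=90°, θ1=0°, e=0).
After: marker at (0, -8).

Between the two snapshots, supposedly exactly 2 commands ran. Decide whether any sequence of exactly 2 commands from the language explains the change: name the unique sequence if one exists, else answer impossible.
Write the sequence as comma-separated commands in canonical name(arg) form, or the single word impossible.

rotate(0, -90), rotate(0, -90)

t0: joint angles (θ0=90°, θ1=0°, e=0)
t=1 rotate(0, -90) ⇒ joint angles (θ0=0°, θ1=0°, e=0)
t=2 rotate(0, -90) ⇒ joint angles (θ0=270°, θ1=0°, e=0)
no rival 2-sequence matches.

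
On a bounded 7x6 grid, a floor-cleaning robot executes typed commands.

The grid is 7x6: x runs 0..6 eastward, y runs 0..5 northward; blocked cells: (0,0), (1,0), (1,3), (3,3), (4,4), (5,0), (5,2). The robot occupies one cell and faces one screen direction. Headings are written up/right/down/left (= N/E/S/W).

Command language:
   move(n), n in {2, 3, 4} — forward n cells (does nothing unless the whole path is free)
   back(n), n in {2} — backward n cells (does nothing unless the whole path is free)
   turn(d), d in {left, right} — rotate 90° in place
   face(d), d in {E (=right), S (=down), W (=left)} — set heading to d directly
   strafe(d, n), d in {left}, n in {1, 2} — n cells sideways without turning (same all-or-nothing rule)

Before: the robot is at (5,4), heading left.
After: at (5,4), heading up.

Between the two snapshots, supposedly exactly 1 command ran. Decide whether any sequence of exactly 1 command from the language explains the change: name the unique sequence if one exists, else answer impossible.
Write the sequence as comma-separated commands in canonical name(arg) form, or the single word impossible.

turn(right)

key: (5,4) unchanged — the single command moves nothing
from: at (5,4), heading left
1. turn(right) → at (5,4), heading up
no other 1-command option fits: unique.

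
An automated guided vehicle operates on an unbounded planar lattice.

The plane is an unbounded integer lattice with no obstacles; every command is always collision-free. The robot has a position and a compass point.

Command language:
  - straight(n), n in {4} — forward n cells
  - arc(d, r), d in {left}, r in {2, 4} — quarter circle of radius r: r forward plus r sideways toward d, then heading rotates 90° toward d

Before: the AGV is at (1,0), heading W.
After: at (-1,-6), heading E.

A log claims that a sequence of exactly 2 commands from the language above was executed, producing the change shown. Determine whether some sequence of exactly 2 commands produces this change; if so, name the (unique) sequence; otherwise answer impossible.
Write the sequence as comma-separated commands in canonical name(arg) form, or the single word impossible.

arc(left, 4), arc(left, 2)

key: order matters: swapping arc(left, 4) and arc(left, 2) lands elsewhere
from: at (1,0), heading W
1. arc(left, 4) → at (-3,-4), heading S
2. arc(left, 2) → at (-1,-6), heading E
no other 2-command option fits: unique.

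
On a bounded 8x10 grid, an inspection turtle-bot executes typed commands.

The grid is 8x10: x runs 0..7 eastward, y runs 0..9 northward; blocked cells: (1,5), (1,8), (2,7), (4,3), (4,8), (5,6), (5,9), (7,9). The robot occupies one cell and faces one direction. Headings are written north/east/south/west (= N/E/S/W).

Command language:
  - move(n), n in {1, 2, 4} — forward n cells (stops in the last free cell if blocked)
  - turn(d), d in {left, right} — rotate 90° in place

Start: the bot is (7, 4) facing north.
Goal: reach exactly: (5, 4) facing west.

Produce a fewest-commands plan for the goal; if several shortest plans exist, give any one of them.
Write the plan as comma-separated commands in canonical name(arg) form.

turn(left), move(2)

begin: (7, 4) facing north
1. turn(left) → (7, 4) facing west
2. move(2) → (5, 4) facing west
shorter routes all fall short; 2 is best.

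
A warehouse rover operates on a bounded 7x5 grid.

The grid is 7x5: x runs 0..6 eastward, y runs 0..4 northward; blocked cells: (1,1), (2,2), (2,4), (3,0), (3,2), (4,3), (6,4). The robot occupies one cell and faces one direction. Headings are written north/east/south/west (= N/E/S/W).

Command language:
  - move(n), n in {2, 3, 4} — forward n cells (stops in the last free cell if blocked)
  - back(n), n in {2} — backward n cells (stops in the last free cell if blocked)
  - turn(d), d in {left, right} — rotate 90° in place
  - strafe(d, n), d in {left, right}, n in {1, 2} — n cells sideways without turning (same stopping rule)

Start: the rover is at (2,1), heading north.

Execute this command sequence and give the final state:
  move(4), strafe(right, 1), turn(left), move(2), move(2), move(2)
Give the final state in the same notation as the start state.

begin: at (2,1), heading north
1. move(4) → at (2,1), heading north
2. strafe(right, 1) → at (3,1), heading north
3. turn(left) → at (3,1), heading west
4. move(2) → at (2,1), heading west
5. move(2) → at (2,1), heading west
6. move(2) → at (2,1), heading west

at (2,1), heading west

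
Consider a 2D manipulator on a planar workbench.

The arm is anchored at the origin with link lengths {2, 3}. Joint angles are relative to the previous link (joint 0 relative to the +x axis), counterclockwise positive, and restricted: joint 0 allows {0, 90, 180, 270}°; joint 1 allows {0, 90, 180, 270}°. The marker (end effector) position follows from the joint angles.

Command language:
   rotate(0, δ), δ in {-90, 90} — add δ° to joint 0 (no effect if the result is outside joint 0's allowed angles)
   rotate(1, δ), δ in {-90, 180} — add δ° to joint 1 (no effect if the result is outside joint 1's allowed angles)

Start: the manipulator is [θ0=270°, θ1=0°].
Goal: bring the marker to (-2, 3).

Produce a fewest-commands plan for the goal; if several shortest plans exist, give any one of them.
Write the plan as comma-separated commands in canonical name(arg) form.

start: [θ0=270°, θ1=0°]
step 1 (rotate(1, -90)): [θ0=270°, θ1=270°]
step 2 (rotate(0, -90)): [θ0=180°, θ1=270°]
shorter routes all fall short; 2 is best.

rotate(1, -90), rotate(0, -90)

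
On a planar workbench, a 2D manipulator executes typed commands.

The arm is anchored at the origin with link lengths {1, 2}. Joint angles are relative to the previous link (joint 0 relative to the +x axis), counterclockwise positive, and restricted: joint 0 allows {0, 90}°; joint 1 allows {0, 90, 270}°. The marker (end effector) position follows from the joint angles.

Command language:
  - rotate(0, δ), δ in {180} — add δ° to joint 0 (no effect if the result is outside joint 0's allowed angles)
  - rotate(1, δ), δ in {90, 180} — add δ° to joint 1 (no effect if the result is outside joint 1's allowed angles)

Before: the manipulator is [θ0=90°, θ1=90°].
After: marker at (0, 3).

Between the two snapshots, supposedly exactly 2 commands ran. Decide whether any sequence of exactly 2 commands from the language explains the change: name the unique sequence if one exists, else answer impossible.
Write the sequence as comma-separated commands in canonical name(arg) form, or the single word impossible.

rotate(1, 180), rotate(1, 90)

key: order matters: swapping rotate(1, 180) and rotate(1, 90) lands elsewhere
start: [θ0=90°, θ1=90°]
step 1 (rotate(1, 180)): [θ0=90°, θ1=270°]
step 2 (rotate(1, 90)): [θ0=90°, θ1=0°]
no rival 2-sequence matches.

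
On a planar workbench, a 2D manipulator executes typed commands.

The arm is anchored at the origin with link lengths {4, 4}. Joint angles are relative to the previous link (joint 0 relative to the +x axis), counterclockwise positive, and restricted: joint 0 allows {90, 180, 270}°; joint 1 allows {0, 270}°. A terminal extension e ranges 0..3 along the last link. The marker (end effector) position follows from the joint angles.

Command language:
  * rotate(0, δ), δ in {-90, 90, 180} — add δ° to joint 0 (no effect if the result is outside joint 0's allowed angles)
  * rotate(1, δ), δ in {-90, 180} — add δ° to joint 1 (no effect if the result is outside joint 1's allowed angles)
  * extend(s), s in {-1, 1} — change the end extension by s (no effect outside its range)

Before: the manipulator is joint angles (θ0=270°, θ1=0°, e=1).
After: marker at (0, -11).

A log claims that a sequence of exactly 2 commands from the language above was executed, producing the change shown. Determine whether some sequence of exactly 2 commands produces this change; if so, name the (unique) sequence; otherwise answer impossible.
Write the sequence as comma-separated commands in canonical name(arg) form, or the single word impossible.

initial: joint angles (θ0=270°, θ1=0°, e=1)
t=1 extend(1) ⇒ joint angles (θ0=270°, θ1=0°, e=2)
t=2 extend(1) ⇒ joint angles (θ0=270°, θ1=0°, e=3)
no rival 2-sequence matches.

extend(1), extend(1)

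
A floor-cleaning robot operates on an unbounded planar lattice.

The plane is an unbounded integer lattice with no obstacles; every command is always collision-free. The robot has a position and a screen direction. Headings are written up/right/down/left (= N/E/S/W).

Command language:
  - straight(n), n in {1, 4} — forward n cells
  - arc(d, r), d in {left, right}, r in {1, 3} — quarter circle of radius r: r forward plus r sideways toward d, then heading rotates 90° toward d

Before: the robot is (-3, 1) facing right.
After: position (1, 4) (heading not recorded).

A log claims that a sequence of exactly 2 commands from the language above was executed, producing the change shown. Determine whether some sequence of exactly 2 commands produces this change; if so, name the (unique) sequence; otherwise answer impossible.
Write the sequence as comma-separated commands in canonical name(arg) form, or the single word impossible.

key: running arc(left, 3) before straight(1) would end elsewhere — order is forced
t0: (-3, 1) facing right
step 1 (straight(1)): (-2, 1) facing right
step 2 (arc(left, 3)): (1, 4) facing up
all 36 alternatives checked — unique.

straight(1), arc(left, 3)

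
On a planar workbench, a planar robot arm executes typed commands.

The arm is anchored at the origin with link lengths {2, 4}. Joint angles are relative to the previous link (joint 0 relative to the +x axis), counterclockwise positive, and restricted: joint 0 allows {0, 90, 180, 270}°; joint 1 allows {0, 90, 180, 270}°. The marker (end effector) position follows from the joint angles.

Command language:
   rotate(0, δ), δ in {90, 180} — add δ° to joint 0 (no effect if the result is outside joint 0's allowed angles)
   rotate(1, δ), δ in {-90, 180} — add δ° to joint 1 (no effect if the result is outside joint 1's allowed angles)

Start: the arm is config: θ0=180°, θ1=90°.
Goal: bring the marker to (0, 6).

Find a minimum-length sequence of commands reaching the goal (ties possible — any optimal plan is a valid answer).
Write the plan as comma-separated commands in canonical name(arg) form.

rotate(0, 90), rotate(0, 180), rotate(1, -90)

initial: config: θ0=180°, θ1=90°
[1] after rotate(0, 90): config: θ0=270°, θ1=90°
[2] after rotate(0, 180): config: θ0=90°, θ1=90°
[3] after rotate(1, -90): config: θ0=90°, θ1=0°
shorter routes all fall short; 3 is best.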